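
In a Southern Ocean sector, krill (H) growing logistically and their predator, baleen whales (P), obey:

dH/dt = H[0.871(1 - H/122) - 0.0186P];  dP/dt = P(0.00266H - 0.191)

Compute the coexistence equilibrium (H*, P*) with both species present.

From dP/dt = 0 with P > 0: 0.00266H* = 0.191, so H* = 71.8.
Substitute into dH/dt = 0: 0.871(1 - 71.8/122) = 0.0186P*.
The bracket is 0.411, giving P* = 0.358/0.0186 = 19.3.

H* ≈ 71.8, P* ≈ 19.3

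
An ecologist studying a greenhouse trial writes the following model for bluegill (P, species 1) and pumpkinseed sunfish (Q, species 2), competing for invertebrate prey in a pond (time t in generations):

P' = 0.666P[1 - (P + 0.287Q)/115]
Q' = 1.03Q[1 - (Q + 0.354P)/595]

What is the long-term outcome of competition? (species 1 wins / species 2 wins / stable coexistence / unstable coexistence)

Compare the nullcline intercepts: K1/α12 = 115/0.287 = 401 < K2 = 595; K2/α21 = 595/0.354 = 1680 > K1 = 115.
Since the inequalities point opposite ways, species 2 can invade but species 1 cannot.

species 2 excludes species 1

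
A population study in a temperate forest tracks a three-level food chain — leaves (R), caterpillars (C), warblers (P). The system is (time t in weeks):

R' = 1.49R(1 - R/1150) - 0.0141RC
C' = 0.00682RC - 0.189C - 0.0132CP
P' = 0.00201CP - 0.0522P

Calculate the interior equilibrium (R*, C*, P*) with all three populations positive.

R* ≈ 867, C* ≈ 26, P* ≈ 434

From dP/dt = 0: 0.00201C* = 0.0522, so C* = 26.
From dR/dt = 0: 1.49(1 - R*/1150) = 0.0141·26, giving R* = 1150·(1 - 0.246) = 867.
From dC/dt = 0: 0.00682·867 - 0.189 = 0.0132P*, so P* = 5.73/0.0132 = 434.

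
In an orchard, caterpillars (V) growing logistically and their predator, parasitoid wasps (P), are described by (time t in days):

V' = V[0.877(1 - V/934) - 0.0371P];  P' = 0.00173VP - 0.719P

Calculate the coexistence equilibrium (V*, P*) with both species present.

V* ≈ 416, P* ≈ 13.1

From dP/dt = 0 with P > 0: 0.00173V* = 0.719, so V* = 416.
Substitute into dV/dt = 0: 0.877(1 - 416/934) = 0.0371P*.
The bracket is 0.555, giving P* = 0.487/0.0371 = 13.1.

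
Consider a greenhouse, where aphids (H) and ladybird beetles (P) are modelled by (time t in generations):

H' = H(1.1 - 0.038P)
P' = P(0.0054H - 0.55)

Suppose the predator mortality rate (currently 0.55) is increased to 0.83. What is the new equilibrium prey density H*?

At the interior fixed point, setting dP/dt = 0 with P > 0 fixes H* = (predator death rate)/(HP coefficient) — independent of the other coefficients.
With the change, H* = 0.83/0.0054 = 154; it rises from 102.

H* ≈ 154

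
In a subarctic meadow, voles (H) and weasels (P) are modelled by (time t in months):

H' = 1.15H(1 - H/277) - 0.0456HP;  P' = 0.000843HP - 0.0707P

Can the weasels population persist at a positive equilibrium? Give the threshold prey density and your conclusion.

Threshold H = 83.9; K > 83.9, so yes, the predator persists.

The predator equation gives dP/dt > 0 only when H > 0.0707/0.000843 = 83.9.
Without the predator, H → K = 277. Since 277 > 83.9, the predator can invade and persist.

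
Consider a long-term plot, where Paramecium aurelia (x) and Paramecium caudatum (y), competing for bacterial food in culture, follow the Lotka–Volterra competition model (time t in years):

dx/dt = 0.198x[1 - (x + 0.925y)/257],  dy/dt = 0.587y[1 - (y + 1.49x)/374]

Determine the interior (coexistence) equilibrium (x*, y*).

Setting both brackets to zero gives the nullclines x + 0.925y = 257 and 1.49x + y = 374.
Substituting y = 374 - 1.49x into the first: x(1 - 0.925·1.49) = 257 - 0.925·374.
So x* = -88.9/-0.378 = 235, and then y* = 374 - 1.49·235 = 23.6.

x* ≈ 235, y* ≈ 23.6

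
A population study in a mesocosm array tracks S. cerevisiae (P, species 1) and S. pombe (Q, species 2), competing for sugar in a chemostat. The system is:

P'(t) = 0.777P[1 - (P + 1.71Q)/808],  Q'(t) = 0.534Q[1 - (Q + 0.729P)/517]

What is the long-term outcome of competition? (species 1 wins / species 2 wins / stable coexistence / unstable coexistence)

unstable coexistence (outcome depends on initial conditions)

Compare the nullcline intercepts: K1/α12 = 808/1.71 = 473 < K2 = 517; K2/α21 = 517/0.729 = 709 < K1 = 808.
Since both are reversed, neither can invade when rare; the interior point is a saddle.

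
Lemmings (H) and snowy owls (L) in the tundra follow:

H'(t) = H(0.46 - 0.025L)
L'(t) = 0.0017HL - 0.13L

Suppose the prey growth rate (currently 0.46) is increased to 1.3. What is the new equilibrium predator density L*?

L* ≈ 52

At the interior fixed point, setting dH/dt = 0 with H > 0 fixes L* = (prey growth rate)/(HL coefficient) — independent of the other coefficients.
With the change, L* = 1.3/0.025 = 52; it rises from 18.4.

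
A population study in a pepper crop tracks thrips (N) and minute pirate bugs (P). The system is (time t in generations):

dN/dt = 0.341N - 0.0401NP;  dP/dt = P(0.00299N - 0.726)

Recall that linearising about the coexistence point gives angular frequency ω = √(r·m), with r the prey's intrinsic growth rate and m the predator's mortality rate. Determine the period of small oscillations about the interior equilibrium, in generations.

Here r = 0.341 and m = 0.726, so r·m = 0.248.
ω = √0.248 = 0.498 per generation, hence T = 2π/ω ≈ 12.6 generations.

T ≈ 12.6 generations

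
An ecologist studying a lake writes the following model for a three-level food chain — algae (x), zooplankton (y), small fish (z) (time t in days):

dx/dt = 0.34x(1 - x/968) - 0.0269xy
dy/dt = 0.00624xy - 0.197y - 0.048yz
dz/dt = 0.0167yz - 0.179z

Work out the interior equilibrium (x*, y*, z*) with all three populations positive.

From dz/dt = 0: 0.0167y* = 0.179, so y* = 10.7.
From dx/dt = 0: 0.34(1 - x*/968) = 0.0269·10.7, giving x* = 968·(1 - 0.848) = 147.
From dy/dt = 0: 0.00624·147 - 0.197 = 0.048z*, so z* = 0.721/0.048 = 15.

x* ≈ 147, y* ≈ 10.7, z* ≈ 15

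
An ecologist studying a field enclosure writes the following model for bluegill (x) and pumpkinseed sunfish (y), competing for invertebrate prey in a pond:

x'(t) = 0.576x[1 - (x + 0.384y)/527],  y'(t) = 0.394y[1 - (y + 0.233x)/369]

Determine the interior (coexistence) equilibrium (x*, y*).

x* ≈ 423, y* ≈ 270

Setting both brackets to zero gives the nullclines x + 0.384y = 527 and 0.233x + y = 369.
Substituting y = 369 - 0.233x into the first: x(1 - 0.384·0.233) = 527 - 0.384·369.
So x* = 385/0.911 = 423, and then y* = 369 - 0.233·423 = 270.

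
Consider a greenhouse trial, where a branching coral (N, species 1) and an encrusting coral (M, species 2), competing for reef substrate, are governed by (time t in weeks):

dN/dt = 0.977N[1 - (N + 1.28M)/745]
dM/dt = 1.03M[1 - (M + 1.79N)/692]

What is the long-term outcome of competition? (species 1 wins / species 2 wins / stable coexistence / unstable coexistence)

Compare the nullcline intercepts: K1/α12 = 745/1.28 = 582 < K2 = 692; K2/α21 = 692/1.79 = 387 < K1 = 745.
Since both are reversed, neither can invade when rare; the interior point is a saddle.

unstable coexistence (outcome depends on initial conditions)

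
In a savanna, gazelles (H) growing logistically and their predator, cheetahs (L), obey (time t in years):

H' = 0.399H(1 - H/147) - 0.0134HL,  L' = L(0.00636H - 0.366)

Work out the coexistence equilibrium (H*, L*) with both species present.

From dL/dt = 0 with L > 0: 0.00636H* = 0.366, so H* = 57.5.
Substitute into dH/dt = 0: 0.399(1 - 57.5/147) = 0.0134L*.
The bracket is 0.609, giving L* = 0.243/0.0134 = 18.1.

H* ≈ 57.5, L* ≈ 18.1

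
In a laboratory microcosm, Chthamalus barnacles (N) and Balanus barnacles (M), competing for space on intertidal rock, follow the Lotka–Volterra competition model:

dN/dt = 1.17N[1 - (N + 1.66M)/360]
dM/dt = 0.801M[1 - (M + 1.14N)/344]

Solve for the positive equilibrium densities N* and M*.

Setting both brackets to zero gives the nullclines N + 1.66M = 360 and 1.14N + M = 344.
Substituting M = 344 - 1.14N into the first: N(1 - 1.66·1.14) = 360 - 1.66·344.
So N* = -211/-0.892 = 236, and then M* = 344 - 1.14·236 = 74.4.

N* ≈ 236, M* ≈ 74.4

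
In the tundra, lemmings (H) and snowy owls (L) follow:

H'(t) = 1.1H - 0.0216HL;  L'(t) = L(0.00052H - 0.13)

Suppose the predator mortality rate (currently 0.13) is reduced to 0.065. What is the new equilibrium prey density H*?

At the interior fixed point, setting dL/dt = 0 with L > 0 fixes H* = (predator death rate)/(HL coefficient) — independent of the other coefficients.
With the change, H* = 0.065/0.00052 = 125; it falls from 250.

H* ≈ 125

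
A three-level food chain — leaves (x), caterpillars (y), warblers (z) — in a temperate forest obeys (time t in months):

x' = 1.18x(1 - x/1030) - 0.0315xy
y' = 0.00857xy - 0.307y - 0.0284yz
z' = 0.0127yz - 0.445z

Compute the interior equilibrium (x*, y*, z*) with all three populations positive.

x* ≈ 66.6, y* ≈ 35, z* ≈ 9.28

From dz/dt = 0: 0.0127y* = 0.445, so y* = 35.
From dx/dt = 0: 1.18(1 - x*/1030) = 0.0315·35, giving x* = 1030·(1 - 0.935) = 66.6.
From dy/dt = 0: 0.00857·66.6 - 0.307 = 0.0284z*, so z* = 0.263/0.0284 = 9.28.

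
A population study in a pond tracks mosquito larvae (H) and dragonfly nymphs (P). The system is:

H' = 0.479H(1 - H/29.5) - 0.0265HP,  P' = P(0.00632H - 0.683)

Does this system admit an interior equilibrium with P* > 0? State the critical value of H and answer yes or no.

Threshold H = 108; K < 108, so no, the predator goes extinct.

The predator equation gives dP/dt > 0 only when H > 0.683/0.00632 = 108.
Without the predator, H → K = 29.5. Since 29.5 < 108, the predator cannot invade.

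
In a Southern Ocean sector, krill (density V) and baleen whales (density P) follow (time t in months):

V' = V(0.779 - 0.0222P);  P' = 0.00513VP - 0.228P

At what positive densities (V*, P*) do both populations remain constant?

Set dP/dt = 0 with P > 0: 0.00513V - 0.228 = 0, so V* = 0.228/0.00513 = 44.4.
Set dV/dt = 0 with V > 0: 0.779 - 0.0222P = 0, so P* = 0.779/0.0222 = 35.1.

V* ≈ 44.4, P* ≈ 35.1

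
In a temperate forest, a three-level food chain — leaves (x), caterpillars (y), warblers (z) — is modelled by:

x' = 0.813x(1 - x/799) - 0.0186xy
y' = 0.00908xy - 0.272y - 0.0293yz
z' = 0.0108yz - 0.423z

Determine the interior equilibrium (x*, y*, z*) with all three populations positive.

From dz/dt = 0: 0.0108y* = 0.423, so y* = 39.2.
From dx/dt = 0: 0.813(1 - x*/799) = 0.0186·39.2, giving x* = 799·(1 - 0.896) = 83.
From dy/dt = 0: 0.00908·83 - 0.272 = 0.0293z*, so z* = 0.482/0.0293 = 16.5.

x* ≈ 83, y* ≈ 39.2, z* ≈ 16.5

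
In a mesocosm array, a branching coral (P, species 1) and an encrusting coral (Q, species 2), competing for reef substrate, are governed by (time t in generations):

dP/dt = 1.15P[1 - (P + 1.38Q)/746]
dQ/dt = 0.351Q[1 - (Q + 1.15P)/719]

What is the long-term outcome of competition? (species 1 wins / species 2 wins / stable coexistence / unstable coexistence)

Compare the nullcline intercepts: K1/α12 = 746/1.38 = 541 < K2 = 719; K2/α21 = 719/1.15 = 625 < K1 = 746.
Since both are reversed, neither can invade when rare; the interior point is a saddle.

unstable coexistence (outcome depends on initial conditions)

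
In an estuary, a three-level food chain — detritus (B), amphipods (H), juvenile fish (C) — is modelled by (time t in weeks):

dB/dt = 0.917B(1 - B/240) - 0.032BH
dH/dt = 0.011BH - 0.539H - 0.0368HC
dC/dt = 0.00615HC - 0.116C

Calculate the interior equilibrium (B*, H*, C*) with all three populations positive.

From dC/dt = 0: 0.00615H* = 0.116, so H* = 18.9.
From dB/dt = 0: 0.917(1 - B*/240) = 0.032·18.9, giving B* = 240·(1 - 0.658) = 82.
From dH/dt = 0: 0.011·82 - 0.539 = 0.0368C*, so C* = 0.363/0.0368 = 9.87.

B* ≈ 82, H* ≈ 18.9, C* ≈ 9.87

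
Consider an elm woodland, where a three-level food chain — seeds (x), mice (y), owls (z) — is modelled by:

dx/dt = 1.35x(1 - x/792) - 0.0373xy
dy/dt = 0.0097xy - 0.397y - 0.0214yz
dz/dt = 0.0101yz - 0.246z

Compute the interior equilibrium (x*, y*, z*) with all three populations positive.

x* ≈ 259, y* ≈ 24.4, z* ≈ 98.9

From dz/dt = 0: 0.0101y* = 0.246, so y* = 24.4.
From dx/dt = 0: 1.35(1 - x*/792) = 0.0373·24.4, giving x* = 792·(1 - 0.673) = 259.
From dy/dt = 0: 0.0097·259 - 0.397 = 0.0214z*, so z* = 2.12/0.0214 = 98.9.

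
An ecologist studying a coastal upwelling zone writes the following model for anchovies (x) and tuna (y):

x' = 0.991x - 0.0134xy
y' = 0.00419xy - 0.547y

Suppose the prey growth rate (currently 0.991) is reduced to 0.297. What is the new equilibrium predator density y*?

At the interior fixed point, setting dx/dt = 0 with x > 0 fixes y* = (prey growth rate)/(xy coefficient) — independent of the other coefficients.
With the change, y* = 0.297/0.0134 = 22.2; it falls from 74.

y* ≈ 22.2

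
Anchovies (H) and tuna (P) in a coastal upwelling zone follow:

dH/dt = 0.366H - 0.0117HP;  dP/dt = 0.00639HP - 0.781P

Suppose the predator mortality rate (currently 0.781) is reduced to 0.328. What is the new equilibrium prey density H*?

H* ≈ 51.3

At the interior fixed point, setting dP/dt = 0 with P > 0 fixes H* = (predator death rate)/(HP coefficient) — independent of the other coefficients.
With the change, H* = 0.328/0.00639 = 51.3; it falls from 122.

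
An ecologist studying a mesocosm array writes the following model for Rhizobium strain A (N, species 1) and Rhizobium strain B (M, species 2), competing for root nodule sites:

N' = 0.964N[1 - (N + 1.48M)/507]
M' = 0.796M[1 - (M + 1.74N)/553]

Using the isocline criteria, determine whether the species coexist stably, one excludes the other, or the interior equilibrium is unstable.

unstable coexistence (outcome depends on initial conditions)

Compare the nullcline intercepts: K1/α12 = 507/1.48 = 343 < K2 = 553; K2/α21 = 553/1.74 = 318 < K1 = 507.
Since both are reversed, neither can invade when rare; the interior point is a saddle.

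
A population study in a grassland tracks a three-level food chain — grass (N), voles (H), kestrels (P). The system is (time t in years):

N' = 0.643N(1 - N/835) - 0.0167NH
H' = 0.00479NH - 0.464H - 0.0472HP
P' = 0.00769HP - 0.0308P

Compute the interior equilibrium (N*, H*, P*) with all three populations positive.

N* ≈ 748, H* ≈ 4.01, P* ≈ 66.1

From dP/dt = 0: 0.00769H* = 0.0308, so H* = 4.01.
From dN/dt = 0: 0.643(1 - N*/835) = 0.0167·4.01, giving N* = 835·(1 - 0.104) = 748.
From dH/dt = 0: 0.00479·748 - 0.464 = 0.0472P*, so P* = 3.12/0.0472 = 66.1.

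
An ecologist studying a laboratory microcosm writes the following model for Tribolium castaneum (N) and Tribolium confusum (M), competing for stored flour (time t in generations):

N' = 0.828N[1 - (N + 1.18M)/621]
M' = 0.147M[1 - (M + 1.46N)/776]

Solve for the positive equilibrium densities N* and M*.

Setting both brackets to zero gives the nullclines N + 1.18M = 621 and 1.46N + M = 776.
Substituting M = 776 - 1.46N into the first: N(1 - 1.18·1.46) = 621 - 1.18·776.
So N* = -295/-0.723 = 408, and then M* = 776 - 1.46·408 = 181.

N* ≈ 408, M* ≈ 181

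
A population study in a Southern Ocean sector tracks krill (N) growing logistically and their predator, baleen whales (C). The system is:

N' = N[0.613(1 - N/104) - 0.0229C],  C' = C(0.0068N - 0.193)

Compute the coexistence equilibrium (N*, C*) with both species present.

N* ≈ 28.4, C* ≈ 19.5

From dC/dt = 0 with C > 0: 0.0068N* = 0.193, so N* = 28.4.
Substitute into dN/dt = 0: 0.613(1 - 28.4/104) = 0.0229C*.
The bracket is 0.727, giving C* = 0.446/0.0229 = 19.5.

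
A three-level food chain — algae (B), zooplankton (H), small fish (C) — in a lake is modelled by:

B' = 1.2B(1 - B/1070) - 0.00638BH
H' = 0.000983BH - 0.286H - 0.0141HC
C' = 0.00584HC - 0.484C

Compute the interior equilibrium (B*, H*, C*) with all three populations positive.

B* ≈ 599, H* ≈ 82.9, C* ≈ 21.4

From dC/dt = 0: 0.00584H* = 0.484, so H* = 82.9.
From dB/dt = 0: 1.2(1 - B*/1070) = 0.00638·82.9, giving B* = 1070·(1 - 0.441) = 599.
From dH/dt = 0: 0.000983·599 - 0.286 = 0.0141C*, so C* = 0.302/0.0141 = 21.4.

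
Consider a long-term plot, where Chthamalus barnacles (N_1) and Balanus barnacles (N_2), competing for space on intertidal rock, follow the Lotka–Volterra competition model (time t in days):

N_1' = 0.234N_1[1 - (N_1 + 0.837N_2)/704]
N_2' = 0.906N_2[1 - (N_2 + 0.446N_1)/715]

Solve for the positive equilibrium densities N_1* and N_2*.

Setting both brackets to zero gives the nullclines N_1 + 0.837N_2 = 704 and 0.446N_1 + N_2 = 715.
Substituting N_2 = 715 - 0.446N_1 into the first: N_1(1 - 0.837·0.446) = 704 - 0.837·715.
So N_1* = 106/0.627 = 168, and then N_2* = 715 - 0.446·168 = 640.

N_1* ≈ 168, N_2* ≈ 640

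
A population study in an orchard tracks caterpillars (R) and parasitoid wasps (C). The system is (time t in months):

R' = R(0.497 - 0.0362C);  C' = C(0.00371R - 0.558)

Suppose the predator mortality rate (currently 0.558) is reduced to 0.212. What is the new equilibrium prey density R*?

At the interior fixed point, setting dC/dt = 0 with C > 0 fixes R* = (predator death rate)/(RC coefficient) — independent of the other coefficients.
With the change, R* = 0.212/0.00371 = 57.1; it falls from 150.

R* ≈ 57.1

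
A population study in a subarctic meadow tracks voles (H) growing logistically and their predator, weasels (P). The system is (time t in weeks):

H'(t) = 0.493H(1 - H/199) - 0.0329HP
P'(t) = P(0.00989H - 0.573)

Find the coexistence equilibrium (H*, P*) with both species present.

From dP/dt = 0 with P > 0: 0.00989H* = 0.573, so H* = 57.9.
Substitute into dH/dt = 0: 0.493(1 - 57.9/199) = 0.0329P*.
The bracket is 0.709, giving P* = 0.349/0.0329 = 10.6.

H* ≈ 57.9, P* ≈ 10.6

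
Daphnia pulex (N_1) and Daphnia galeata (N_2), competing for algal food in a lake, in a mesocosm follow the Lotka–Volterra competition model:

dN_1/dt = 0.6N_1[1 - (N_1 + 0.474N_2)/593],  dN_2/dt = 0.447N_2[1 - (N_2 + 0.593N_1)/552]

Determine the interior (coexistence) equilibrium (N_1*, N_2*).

Setting both brackets to zero gives the nullclines N_1 + 0.474N_2 = 593 and 0.593N_1 + N_2 = 552.
Substituting N_2 = 552 - 0.593N_1 into the first: N_1(1 - 0.474·0.593) = 593 - 0.474·552.
So N_1* = 331/0.719 = 461, and then N_2* = 552 - 0.593·461 = 279.

N_1* ≈ 461, N_2* ≈ 279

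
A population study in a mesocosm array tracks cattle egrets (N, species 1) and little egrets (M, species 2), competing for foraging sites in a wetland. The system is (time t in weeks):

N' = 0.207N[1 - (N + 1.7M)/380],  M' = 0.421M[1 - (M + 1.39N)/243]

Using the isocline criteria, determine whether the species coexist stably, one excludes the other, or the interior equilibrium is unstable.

Compare the nullcline intercepts: K1/α12 = 380/1.7 = 224 < K2 = 243; K2/α21 = 243/1.39 = 175 < K1 = 380.
Since both are reversed, neither can invade when rare; the interior point is a saddle.

unstable coexistence (outcome depends on initial conditions)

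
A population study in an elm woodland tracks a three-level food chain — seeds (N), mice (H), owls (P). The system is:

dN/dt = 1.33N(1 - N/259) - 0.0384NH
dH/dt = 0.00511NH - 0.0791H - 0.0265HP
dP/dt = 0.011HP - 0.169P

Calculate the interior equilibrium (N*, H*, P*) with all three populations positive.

From dP/dt = 0: 0.011H* = 0.169, so H* = 15.4.
From dN/dt = 0: 1.33(1 - N*/259) = 0.0384·15.4, giving N* = 259·(1 - 0.444) = 144.
From dH/dt = 0: 0.00511·144 - 0.0791 = 0.0265P*, so P* = 0.657/0.0265 = 24.8.

N* ≈ 144, H* ≈ 15.4, P* ≈ 24.8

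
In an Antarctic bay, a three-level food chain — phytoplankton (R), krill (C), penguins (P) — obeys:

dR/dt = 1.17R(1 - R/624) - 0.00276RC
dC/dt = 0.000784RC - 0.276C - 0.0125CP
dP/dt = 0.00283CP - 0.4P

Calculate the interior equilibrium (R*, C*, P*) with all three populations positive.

From dP/dt = 0: 0.00283C* = 0.4, so C* = 141.
From dR/dt = 0: 1.17(1 - R*/624) = 0.00276·141, giving R* = 624·(1 - 0.333) = 416.
From dC/dt = 0: 0.000784·416 - 0.276 = 0.0125P*, so P* = 0.0501/0.0125 = 4.01.

R* ≈ 416, C* ≈ 141, P* ≈ 4.01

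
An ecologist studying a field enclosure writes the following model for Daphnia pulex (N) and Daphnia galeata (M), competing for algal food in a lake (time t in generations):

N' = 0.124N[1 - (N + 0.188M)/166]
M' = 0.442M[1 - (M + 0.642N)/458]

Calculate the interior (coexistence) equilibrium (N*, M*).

Setting both brackets to zero gives the nullclines N + 0.188M = 166 and 0.642N + M = 458.
Substituting M = 458 - 0.642N into the first: N(1 - 0.188·0.642) = 166 - 0.188·458.
So N* = 79.9/0.879 = 90.9, and then M* = 458 - 0.642·90.9 = 400.

N* ≈ 90.9, M* ≈ 400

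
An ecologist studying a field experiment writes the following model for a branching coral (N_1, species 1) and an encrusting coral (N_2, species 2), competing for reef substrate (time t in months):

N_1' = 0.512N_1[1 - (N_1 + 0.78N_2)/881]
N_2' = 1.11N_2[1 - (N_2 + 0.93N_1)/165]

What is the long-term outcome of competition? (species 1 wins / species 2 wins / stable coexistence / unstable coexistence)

species 1 excludes species 2

Compare the nullcline intercepts: K1/α12 = 881/0.78 = 1130 > K2 = 165; K2/α21 = 165/0.93 = 177 < K1 = 881.
Since the inequalities point opposite ways, species 1 can invade but species 2 cannot.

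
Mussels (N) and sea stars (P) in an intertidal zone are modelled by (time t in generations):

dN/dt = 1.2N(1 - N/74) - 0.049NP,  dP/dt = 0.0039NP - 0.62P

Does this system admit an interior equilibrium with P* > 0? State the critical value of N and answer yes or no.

Threshold N = 159; K < 159, so no, the predator goes extinct.

The predator equation gives dP/dt > 0 only when N > 0.62/0.0039 = 159.
Without the predator, N → K = 74. Since 74 < 159, the predator cannot invade.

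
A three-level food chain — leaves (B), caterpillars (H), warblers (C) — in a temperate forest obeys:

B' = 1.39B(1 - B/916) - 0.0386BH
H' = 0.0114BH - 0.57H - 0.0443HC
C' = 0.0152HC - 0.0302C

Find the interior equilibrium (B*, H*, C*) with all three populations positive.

From dC/dt = 0: 0.0152H* = 0.0302, so H* = 1.99.
From dB/dt = 0: 1.39(1 - B*/916) = 0.0386·1.99, giving B* = 916·(1 - 0.0552) = 865.
From dH/dt = 0: 0.0114·865 - 0.57 = 0.0443C*, so C* = 9.3/0.0443 = 210.

B* ≈ 865, H* ≈ 1.99, C* ≈ 210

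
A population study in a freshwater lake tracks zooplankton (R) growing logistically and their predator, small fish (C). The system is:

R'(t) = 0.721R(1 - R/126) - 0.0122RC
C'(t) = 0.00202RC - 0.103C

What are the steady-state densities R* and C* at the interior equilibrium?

R* ≈ 51, C* ≈ 35.2

From dC/dt = 0 with C > 0: 0.00202R* = 0.103, so R* = 51.
Substitute into dR/dt = 0: 0.721(1 - 51/126) = 0.0122C*.
The bracket is 0.595, giving C* = 0.429/0.0122 = 35.2.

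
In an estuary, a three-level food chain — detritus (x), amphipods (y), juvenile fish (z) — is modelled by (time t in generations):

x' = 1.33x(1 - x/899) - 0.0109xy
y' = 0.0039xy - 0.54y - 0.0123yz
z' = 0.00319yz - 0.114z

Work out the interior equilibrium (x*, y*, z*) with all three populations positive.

From dz/dt = 0: 0.00319y* = 0.114, so y* = 35.7.
From dx/dt = 0: 1.33(1 - x*/899) = 0.0109·35.7, giving x* = 899·(1 - 0.293) = 636.
From dy/dt = 0: 0.0039·636 - 0.54 = 0.0123z*, so z* = 1.94/0.0123 = 158.

x* ≈ 636, y* ≈ 35.7, z* ≈ 158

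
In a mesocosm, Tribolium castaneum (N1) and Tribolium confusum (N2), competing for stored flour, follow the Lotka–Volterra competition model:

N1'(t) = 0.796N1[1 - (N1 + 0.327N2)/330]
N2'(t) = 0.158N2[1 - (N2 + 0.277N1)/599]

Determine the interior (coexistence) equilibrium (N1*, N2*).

Setting both brackets to zero gives the nullclines N1 + 0.327N2 = 330 and 0.277N1 + N2 = 599.
Substituting N2 = 599 - 0.277N1 into the first: N1(1 - 0.327·0.277) = 330 - 0.327·599.
So N1* = 134/0.909 = 147, and then N2* = 599 - 0.277·147 = 558.

N1* ≈ 147, N2* ≈ 558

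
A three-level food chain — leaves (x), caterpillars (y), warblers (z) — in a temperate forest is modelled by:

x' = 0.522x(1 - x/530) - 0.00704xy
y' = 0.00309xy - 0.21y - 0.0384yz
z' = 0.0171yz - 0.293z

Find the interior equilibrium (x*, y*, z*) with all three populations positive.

x* ≈ 408, y* ≈ 17.1, z* ≈ 27.3

From dz/dt = 0: 0.0171y* = 0.293, so y* = 17.1.
From dx/dt = 0: 0.522(1 - x*/530) = 0.00704·17.1, giving x* = 530·(1 - 0.231) = 408.
From dy/dt = 0: 0.00309·408 - 0.21 = 0.0384z*, so z* = 1.05/0.0384 = 27.3.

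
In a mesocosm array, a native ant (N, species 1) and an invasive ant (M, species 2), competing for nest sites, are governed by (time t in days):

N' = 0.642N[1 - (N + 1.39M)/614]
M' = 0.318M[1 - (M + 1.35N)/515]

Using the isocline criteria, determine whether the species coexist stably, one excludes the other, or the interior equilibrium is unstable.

unstable coexistence (outcome depends on initial conditions)

Compare the nullcline intercepts: K1/α12 = 614/1.39 = 442 < K2 = 515; K2/α21 = 515/1.35 = 381 < K1 = 614.
Since both are reversed, neither can invade when rare; the interior point is a saddle.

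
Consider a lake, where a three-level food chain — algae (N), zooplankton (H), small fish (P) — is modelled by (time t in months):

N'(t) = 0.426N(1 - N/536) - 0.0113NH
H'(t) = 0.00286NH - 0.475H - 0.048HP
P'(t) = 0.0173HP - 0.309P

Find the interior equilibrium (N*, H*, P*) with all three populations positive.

N* ≈ 282, H* ≈ 17.9, P* ≈ 6.91

From dP/dt = 0: 0.0173H* = 0.309, so H* = 17.9.
From dN/dt = 0: 0.426(1 - N*/536) = 0.0113·17.9, giving N* = 536·(1 - 0.474) = 282.
From dH/dt = 0: 0.00286·282 - 0.475 = 0.048P*, so P* = 0.332/0.048 = 6.91.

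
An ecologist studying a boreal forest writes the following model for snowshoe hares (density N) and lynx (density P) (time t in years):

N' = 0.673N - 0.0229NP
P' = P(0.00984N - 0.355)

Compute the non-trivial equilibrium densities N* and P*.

Set dP/dt = 0 with P > 0: 0.00984N - 0.355 = 0, so N* = 0.355/0.00984 = 36.1.
Set dN/dt = 0 with N > 0: 0.673 - 0.0229P = 0, so P* = 0.673/0.0229 = 29.4.

N* ≈ 36.1, P* ≈ 29.4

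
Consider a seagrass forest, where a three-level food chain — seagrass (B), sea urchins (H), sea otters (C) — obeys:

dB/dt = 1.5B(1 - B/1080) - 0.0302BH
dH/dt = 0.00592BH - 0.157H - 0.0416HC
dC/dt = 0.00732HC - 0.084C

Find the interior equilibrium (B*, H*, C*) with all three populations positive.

From dC/dt = 0: 0.00732H* = 0.084, so H* = 11.5.
From dB/dt = 0: 1.5(1 - B*/1080) = 0.0302·11.5, giving B* = 1080·(1 - 0.231) = 830.
From dH/dt = 0: 0.00592·830 - 0.157 = 0.0416C*, so C* = 4.76/0.0416 = 114.

B* ≈ 830, H* ≈ 11.5, C* ≈ 114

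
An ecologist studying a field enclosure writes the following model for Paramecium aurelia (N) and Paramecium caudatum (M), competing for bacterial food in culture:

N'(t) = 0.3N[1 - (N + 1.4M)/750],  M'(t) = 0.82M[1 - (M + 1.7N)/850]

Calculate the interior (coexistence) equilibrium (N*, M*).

Setting both brackets to zero gives the nullclines N + 1.4M = 750 and 1.7N + M = 850.
Substituting M = 850 - 1.7N into the first: N(1 - 1.4·1.7) = 750 - 1.4·850.
So N* = -440/-1.38 = 319, and then M* = 850 - 1.7·319 = 308.

N* ≈ 319, M* ≈ 308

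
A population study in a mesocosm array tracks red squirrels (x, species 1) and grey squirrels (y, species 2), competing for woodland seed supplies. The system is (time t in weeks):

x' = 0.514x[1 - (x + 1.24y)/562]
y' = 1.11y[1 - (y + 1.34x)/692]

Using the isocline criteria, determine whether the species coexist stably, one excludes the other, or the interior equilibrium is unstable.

unstable coexistence (outcome depends on initial conditions)

Compare the nullcline intercepts: K1/α12 = 562/1.24 = 453 < K2 = 692; K2/α21 = 692/1.34 = 516 < K1 = 562.
Since both are reversed, neither can invade when rare; the interior point is a saddle.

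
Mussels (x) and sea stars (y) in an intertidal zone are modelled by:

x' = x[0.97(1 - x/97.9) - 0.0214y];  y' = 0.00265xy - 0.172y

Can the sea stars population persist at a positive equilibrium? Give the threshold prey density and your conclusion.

The predator equation gives dy/dt > 0 only when x > 0.172/0.00265 = 64.9.
Without the predator, x → K = 97.9. Since 97.9 > 64.9, the predator can invade and persist.

Threshold x = 64.9; K > 64.9, so yes, the predator persists.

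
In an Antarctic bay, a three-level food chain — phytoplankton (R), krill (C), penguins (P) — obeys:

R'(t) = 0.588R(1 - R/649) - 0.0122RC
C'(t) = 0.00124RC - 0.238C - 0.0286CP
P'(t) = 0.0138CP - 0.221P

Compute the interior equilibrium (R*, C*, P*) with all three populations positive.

R* ≈ 433, C* ≈ 16, P* ≈ 10.5

From dP/dt = 0: 0.0138C* = 0.221, so C* = 16.
From dR/dt = 0: 0.588(1 - R*/649) = 0.0122·16, giving R* = 649·(1 - 0.332) = 433.
From dC/dt = 0: 0.00124·433 - 0.238 = 0.0286P*, so P* = 0.299/0.0286 = 10.5.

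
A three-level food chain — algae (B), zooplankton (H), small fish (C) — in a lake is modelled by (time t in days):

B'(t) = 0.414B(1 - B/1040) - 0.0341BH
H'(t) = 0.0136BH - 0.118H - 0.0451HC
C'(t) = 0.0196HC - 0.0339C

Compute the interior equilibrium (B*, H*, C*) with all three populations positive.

From dC/dt = 0: 0.0196H* = 0.0339, so H* = 1.73.
From dB/dt = 0: 0.414(1 - B*/1040) = 0.0341·1.73, giving B* = 1040·(1 - 0.142) = 892.
From dH/dt = 0: 0.0136·892 - 0.118 = 0.0451C*, so C* = 12/0.0451 = 266.

B* ≈ 892, H* ≈ 1.73, C* ≈ 266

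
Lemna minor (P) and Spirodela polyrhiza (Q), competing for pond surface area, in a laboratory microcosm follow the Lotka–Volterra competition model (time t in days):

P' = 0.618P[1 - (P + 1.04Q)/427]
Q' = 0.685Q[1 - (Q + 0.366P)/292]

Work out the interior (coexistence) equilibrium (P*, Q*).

Setting both brackets to zero gives the nullclines P + 1.04Q = 427 and 0.366P + Q = 292.
Substituting Q = 292 - 0.366P into the first: P(1 - 1.04·0.366) = 427 - 1.04·292.
So P* = 123/0.619 = 199, and then Q* = 292 - 0.366·199 = 219.

P* ≈ 199, Q* ≈ 219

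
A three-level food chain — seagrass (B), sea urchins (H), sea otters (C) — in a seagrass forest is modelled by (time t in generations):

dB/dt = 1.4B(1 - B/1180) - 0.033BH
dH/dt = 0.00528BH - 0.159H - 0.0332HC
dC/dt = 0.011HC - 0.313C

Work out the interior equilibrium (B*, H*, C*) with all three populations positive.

B* ≈ 389, H* ≈ 28.5, C* ≈ 57

From dC/dt = 0: 0.011H* = 0.313, so H* = 28.5.
From dB/dt = 0: 1.4(1 - B*/1180) = 0.033·28.5, giving B* = 1180·(1 - 0.671) = 389.
From dH/dt = 0: 0.00528·389 - 0.159 = 0.0332C*, so C* = 1.89/0.0332 = 57.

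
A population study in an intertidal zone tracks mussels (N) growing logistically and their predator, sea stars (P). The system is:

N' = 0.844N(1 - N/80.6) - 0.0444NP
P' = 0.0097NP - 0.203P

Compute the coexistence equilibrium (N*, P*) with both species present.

From dP/dt = 0 with P > 0: 0.0097N* = 0.203, so N* = 20.9.
Substitute into dN/dt = 0: 0.844(1 - 20.9/80.6) = 0.0444P*.
The bracket is 0.74, giving P* = 0.625/0.0444 = 14.1.

N* ≈ 20.9, P* ≈ 14.1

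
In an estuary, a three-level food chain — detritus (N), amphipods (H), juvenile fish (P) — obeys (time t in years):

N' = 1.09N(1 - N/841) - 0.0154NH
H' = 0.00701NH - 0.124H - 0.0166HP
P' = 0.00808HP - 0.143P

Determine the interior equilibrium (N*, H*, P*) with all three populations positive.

N* ≈ 631, H* ≈ 17.7, P* ≈ 259

From dP/dt = 0: 0.00808H* = 0.143, so H* = 17.7.
From dN/dt = 0: 1.09(1 - N*/841) = 0.0154·17.7, giving N* = 841·(1 - 0.25) = 631.
From dH/dt = 0: 0.00701·631 - 0.124 = 0.0166P*, so P* = 4.3/0.0166 = 259.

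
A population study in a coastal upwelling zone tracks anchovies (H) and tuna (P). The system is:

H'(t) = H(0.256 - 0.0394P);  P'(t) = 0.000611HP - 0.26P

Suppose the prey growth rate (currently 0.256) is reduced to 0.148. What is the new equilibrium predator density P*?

At the interior fixed point, setting dH/dt = 0 with H > 0 fixes P* = (prey growth rate)/(HP coefficient) — independent of the other coefficients.
With the change, P* = 0.148/0.0394 = 3.76; it falls from 6.5.

P* ≈ 3.76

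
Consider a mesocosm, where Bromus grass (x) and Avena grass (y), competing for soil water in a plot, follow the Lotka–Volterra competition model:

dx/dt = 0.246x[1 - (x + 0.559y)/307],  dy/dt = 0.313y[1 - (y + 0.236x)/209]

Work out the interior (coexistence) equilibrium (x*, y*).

Setting both brackets to zero gives the nullclines x + 0.559y = 307 and 0.236x + y = 209.
Substituting y = 209 - 0.236x into the first: x(1 - 0.559·0.236) = 307 - 0.559·209.
So x* = 190/0.868 = 219, and then y* = 209 - 0.236·219 = 157.

x* ≈ 219, y* ≈ 157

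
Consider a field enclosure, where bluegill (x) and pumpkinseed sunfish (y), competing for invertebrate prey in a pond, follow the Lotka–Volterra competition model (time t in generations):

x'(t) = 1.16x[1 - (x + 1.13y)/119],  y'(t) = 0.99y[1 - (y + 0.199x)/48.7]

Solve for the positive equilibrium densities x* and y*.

x* ≈ 82.5, y* ≈ 32.3

Setting both brackets to zero gives the nullclines x + 1.13y = 119 and 0.199x + y = 48.7.
Substituting y = 48.7 - 0.199x into the first: x(1 - 1.13·0.199) = 119 - 1.13·48.7.
So x* = 64/0.775 = 82.5, and then y* = 48.7 - 0.199·82.5 = 32.3.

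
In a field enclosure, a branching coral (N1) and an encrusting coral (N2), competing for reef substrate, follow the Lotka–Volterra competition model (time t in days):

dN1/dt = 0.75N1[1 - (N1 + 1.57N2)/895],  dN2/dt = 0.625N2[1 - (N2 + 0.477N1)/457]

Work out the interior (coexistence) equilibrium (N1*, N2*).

Setting both brackets to zero gives the nullclines N1 + 1.57N2 = 895 and 0.477N1 + N2 = 457.
Substituting N2 = 457 - 0.477N1 into the first: N1(1 - 1.57·0.477) = 895 - 1.57·457.
So N1* = 178/0.251 = 707, and then N2* = 457 - 0.477·707 = 120.

N1* ≈ 707, N2* ≈ 120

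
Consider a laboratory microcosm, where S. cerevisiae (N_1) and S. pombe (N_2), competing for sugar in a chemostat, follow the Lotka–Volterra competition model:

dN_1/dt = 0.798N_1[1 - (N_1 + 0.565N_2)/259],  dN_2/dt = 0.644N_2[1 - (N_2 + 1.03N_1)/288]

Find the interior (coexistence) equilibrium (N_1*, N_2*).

Setting both brackets to zero gives the nullclines N_1 + 0.565N_2 = 259 and 1.03N_1 + N_2 = 288.
Substituting N_2 = 288 - 1.03N_1 into the first: N_1(1 - 0.565·1.03) = 259 - 0.565·288.
So N_1* = 96.3/0.418 = 230, and then N_2* = 288 - 1.03·230 = 50.8.

N_1* ≈ 230, N_2* ≈ 50.8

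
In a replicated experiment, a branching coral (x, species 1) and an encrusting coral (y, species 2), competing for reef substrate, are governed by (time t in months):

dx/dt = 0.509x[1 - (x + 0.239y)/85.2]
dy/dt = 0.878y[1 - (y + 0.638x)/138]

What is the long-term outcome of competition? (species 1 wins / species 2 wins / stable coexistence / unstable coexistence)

Compare the nullcline intercepts: K1/α12 = 85.2/0.239 = 356 > K2 = 138; K2/α21 = 138/0.638 = 216 > K1 = 85.2.
Since both inequalities hold, each species can invade when rare, so the interior equilibrium is stable.

stable coexistence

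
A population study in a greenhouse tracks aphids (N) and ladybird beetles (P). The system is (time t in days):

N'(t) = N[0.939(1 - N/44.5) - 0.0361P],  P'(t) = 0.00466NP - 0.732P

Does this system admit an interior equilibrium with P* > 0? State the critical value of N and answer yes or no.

Threshold N = 157; K < 157, so no, the predator goes extinct.

The predator equation gives dP/dt > 0 only when N > 0.732/0.00466 = 157.
Without the predator, N → K = 44.5. Since 44.5 < 157, the predator cannot invade.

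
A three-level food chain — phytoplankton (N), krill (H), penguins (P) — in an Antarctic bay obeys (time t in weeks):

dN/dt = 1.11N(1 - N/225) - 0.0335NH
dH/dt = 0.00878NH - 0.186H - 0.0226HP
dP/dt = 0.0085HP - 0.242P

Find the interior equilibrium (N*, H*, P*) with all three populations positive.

N* ≈ 31.7, H* ≈ 28.5, P* ≈ 4.07

From dP/dt = 0: 0.0085H* = 0.242, so H* = 28.5.
From dN/dt = 0: 1.11(1 - N*/225) = 0.0335·28.5, giving N* = 225·(1 - 0.859) = 31.7.
From dH/dt = 0: 0.00878·31.7 - 0.186 = 0.0226P*, so P* = 0.0921/0.0226 = 4.07.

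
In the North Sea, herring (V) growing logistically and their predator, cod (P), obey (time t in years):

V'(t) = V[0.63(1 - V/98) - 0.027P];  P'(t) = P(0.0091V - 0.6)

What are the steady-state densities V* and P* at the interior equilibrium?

From dP/dt = 0 with P > 0: 0.0091V* = 0.6, so V* = 65.9.
Substitute into dV/dt = 0: 0.63(1 - 65.9/98) = 0.027P*.
The bracket is 0.327, giving P* = 0.206/0.027 = 7.63.

V* ≈ 65.9, P* ≈ 7.63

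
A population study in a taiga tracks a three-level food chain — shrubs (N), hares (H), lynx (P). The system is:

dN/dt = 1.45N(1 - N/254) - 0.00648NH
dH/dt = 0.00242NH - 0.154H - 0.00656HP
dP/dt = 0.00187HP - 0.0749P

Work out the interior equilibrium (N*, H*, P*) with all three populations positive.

From dP/dt = 0: 0.00187H* = 0.0749, so H* = 40.1.
From dN/dt = 0: 1.45(1 - N*/254) = 0.00648·40.1, giving N* = 254·(1 - 0.179) = 209.
From dH/dt = 0: 0.00242·209 - 0.154 = 0.00656P*, so P* = 0.351/0.00656 = 53.5.

N* ≈ 209, H* ≈ 40.1, P* ≈ 53.5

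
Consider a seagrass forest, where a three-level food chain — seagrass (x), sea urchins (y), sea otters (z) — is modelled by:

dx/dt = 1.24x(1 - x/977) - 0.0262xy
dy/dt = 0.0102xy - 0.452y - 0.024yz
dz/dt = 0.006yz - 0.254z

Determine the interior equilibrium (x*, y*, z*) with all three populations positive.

x* ≈ 103, y* ≈ 42.3, z* ≈ 25

From dz/dt = 0: 0.006y* = 0.254, so y* = 42.3.
From dx/dt = 0: 1.24(1 - x*/977) = 0.0262·42.3, giving x* = 977·(1 - 0.894) = 103.
From dy/dt = 0: 0.0102·103 - 0.452 = 0.024z*, so z* = 0.6/0.024 = 25.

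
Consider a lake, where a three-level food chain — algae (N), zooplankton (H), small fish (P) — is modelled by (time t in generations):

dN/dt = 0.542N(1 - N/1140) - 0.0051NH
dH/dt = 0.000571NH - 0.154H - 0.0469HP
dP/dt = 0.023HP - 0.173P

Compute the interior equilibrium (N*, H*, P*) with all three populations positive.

From dP/dt = 0: 0.023H* = 0.173, so H* = 7.52.
From dN/dt = 0: 0.542(1 - N*/1140) = 0.0051·7.52, giving N* = 1140·(1 - 0.0708) = 1060.
From dH/dt = 0: 0.000571·1060 - 0.154 = 0.0469P*, so P* = 0.451/0.0469 = 9.61.

N* ≈ 1060, H* ≈ 7.52, P* ≈ 9.61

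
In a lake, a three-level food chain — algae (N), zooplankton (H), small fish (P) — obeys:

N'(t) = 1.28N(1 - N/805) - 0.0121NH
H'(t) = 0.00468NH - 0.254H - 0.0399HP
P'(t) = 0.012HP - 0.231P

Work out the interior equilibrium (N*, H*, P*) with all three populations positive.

From dP/dt = 0: 0.012H* = 0.231, so H* = 19.2.
From dN/dt = 0: 1.28(1 - N*/805) = 0.0121·19.2, giving N* = 805·(1 - 0.182) = 659.
From dH/dt = 0: 0.00468·659 - 0.254 = 0.0399P*, so P* = 2.83/0.0399 = 70.9.

N* ≈ 659, H* ≈ 19.2, P* ≈ 70.9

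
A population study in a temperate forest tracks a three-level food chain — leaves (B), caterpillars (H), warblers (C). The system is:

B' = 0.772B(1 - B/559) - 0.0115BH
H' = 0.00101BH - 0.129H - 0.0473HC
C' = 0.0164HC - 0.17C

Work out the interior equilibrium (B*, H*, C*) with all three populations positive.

B* ≈ 473, H* ≈ 10.4, C* ≈ 7.37

From dC/dt = 0: 0.0164H* = 0.17, so H* = 10.4.
From dB/dt = 0: 0.772(1 - B*/559) = 0.0115·10.4, giving B* = 559·(1 - 0.154) = 473.
From dH/dt = 0: 0.00101·473 - 0.129 = 0.0473C*, so C* = 0.348/0.0473 = 7.37.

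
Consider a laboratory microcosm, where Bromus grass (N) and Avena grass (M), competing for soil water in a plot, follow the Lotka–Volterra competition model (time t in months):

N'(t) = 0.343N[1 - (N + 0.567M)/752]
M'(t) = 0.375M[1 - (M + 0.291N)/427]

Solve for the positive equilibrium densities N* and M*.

Setting both brackets to zero gives the nullclines N + 0.567M = 752 and 0.291N + M = 427.
Substituting M = 427 - 0.291N into the first: N(1 - 0.567·0.291) = 752 - 0.567·427.
So N* = 510/0.835 = 611, and then M* = 427 - 0.291·611 = 249.

N* ≈ 611, M* ≈ 249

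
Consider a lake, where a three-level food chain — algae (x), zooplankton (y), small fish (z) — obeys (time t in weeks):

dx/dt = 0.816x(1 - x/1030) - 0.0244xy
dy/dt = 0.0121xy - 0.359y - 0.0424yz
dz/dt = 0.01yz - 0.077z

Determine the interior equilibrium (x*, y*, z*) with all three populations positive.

From dz/dt = 0: 0.01y* = 0.077, so y* = 7.7.
From dx/dt = 0: 0.816(1 - x*/1030) = 0.0244·7.7, giving x* = 1030·(1 - 0.23) = 793.
From dy/dt = 0: 0.0121·793 - 0.359 = 0.0424z*, so z* = 9.23/0.0424 = 218.

x* ≈ 793, y* ≈ 7.7, z* ≈ 218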